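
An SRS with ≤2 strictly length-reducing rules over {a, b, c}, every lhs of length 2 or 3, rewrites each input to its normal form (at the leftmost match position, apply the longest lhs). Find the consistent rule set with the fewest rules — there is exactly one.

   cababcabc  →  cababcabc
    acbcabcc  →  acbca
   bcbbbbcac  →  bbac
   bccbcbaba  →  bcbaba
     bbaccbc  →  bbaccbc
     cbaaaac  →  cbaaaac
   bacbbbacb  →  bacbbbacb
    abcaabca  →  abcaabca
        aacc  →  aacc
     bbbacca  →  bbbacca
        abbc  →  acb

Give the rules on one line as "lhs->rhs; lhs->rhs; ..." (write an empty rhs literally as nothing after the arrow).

  | cababcabc
  | acbcabcc => acbca
  | bcbbbbcac => bcbbcbac => bccbbac => bbac
  | bccbcbaba => bcbaba

bbc->cb; bcc->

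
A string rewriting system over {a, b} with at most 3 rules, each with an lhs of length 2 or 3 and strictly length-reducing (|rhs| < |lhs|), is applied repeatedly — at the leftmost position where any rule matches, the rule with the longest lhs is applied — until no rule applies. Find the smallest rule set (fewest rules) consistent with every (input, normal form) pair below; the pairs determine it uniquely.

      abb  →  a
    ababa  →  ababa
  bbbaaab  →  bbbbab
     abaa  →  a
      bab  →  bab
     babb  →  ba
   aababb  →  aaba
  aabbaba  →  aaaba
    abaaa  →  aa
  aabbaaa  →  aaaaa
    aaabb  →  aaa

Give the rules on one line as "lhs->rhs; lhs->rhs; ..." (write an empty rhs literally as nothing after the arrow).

abb->a; baa->bb

  | abb => a
  | ababa
  | bbbaaab => bbbbab
  | abaa => abb => a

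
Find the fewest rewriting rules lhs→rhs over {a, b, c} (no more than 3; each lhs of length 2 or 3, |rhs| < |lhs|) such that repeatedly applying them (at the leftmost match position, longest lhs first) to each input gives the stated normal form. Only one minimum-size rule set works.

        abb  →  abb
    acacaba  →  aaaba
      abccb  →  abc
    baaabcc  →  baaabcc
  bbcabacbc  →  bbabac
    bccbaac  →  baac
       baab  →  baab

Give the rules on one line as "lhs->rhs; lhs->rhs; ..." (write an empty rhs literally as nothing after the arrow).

ca->a; cb->

  | abb
  | acacaba => aacaba => aaaba
  | abccb => abc
  | baaabcc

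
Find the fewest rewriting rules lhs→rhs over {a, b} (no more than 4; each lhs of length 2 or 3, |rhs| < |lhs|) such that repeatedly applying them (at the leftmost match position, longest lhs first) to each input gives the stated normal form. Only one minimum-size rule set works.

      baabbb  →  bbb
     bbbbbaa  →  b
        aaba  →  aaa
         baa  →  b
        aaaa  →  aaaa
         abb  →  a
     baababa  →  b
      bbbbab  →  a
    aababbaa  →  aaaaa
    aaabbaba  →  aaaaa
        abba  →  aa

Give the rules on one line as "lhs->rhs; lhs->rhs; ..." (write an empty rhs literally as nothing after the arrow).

ab->a; ba->b; bab->b; bba->a

  | baabbb => babbb => bbb
  | bbbbbaa => bbbaa => baa => ba => b
  | aaba => aaa
  | baa => ba => b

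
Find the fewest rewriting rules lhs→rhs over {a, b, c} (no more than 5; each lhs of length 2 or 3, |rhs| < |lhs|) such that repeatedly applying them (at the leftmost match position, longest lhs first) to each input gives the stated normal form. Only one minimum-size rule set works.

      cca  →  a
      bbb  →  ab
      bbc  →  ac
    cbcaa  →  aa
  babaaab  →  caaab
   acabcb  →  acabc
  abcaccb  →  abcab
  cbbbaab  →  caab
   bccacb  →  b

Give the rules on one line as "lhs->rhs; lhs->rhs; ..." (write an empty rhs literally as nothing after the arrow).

ba->c; bb->a; cb->c; cc->

  | cca => a
  | bbb => ab
  | bbc => ac
  | cbcaa => ccaa => aa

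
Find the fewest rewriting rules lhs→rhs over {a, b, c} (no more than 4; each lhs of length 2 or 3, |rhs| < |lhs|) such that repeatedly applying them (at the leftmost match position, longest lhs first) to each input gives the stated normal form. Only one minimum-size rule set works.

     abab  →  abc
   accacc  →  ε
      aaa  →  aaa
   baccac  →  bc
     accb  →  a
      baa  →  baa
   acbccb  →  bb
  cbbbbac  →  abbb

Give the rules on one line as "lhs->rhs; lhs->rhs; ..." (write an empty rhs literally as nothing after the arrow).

ac->; bab->bc; cb->a; cc->

  | abab => abc
  | accacc => cacc => cc => ε
  | aaa
  | baccac => bcac => bc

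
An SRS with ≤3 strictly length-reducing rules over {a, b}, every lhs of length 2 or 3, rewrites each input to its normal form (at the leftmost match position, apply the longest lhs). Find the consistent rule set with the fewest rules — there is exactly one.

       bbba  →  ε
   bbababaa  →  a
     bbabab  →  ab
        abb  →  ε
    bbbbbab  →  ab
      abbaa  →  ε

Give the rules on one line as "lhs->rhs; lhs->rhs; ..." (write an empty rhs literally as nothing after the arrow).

aa->; ba->a; bb->a

  | bbba => aba => aa => ε
  | bbababaa => aababaa => babaa => abaa => aaa => a
  | bbabab => aabab => bab => ab
  | abb => aa => ε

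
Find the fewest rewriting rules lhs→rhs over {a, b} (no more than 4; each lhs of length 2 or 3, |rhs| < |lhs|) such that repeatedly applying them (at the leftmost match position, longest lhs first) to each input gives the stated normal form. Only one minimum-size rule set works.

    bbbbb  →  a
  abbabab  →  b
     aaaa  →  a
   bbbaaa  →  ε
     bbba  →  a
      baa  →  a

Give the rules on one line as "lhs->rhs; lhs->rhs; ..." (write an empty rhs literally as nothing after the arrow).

aa->b; ba->; bb->a

  | bbbbb => abbb => aab => bb => a
  | abbabab => aaabab => babab => bab => b
  | aaaa => baa => a
  | bbbaaa => abaaa => aaa => ba => ε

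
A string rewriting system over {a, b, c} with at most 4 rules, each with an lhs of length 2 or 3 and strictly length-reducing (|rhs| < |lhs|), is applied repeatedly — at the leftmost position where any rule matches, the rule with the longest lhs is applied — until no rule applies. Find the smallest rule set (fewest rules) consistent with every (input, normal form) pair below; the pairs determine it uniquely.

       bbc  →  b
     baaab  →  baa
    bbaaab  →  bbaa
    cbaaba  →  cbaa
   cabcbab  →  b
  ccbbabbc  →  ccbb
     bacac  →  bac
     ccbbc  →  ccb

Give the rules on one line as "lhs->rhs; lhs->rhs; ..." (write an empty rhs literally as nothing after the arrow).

  | bbc => b
  | baaab => baa
  | bbaaab => bbaa
  | cbaaba => cbaa

ab->; bc->; ca->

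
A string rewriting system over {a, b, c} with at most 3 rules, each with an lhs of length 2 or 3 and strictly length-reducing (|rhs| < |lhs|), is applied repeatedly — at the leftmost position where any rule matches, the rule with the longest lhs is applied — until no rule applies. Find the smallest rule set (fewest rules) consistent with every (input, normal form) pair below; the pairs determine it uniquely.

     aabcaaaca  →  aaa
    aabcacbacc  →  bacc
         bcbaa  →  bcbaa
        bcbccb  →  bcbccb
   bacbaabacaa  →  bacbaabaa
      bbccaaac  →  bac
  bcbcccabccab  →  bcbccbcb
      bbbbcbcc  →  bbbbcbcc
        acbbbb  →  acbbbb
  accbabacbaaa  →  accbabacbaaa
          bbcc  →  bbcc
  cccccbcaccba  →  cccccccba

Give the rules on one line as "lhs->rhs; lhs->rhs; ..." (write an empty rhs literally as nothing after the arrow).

aac->; bca->; ca->

  | aabcaaaca => aaaaca => aaa
  | aabcacbacc => aacbacc => bacc
  | bcbaa
  | bcbccb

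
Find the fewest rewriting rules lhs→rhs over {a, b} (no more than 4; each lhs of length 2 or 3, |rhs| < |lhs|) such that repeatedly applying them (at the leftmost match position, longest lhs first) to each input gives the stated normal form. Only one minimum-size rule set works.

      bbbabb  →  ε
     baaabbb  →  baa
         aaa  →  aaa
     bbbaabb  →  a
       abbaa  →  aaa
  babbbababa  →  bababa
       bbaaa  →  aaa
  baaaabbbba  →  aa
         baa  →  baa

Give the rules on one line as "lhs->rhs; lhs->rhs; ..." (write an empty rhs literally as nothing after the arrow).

  | bbbabb => aabb => bb => ε
  | baaabbb => babbb => baa
  | aaa
  | bbbaabb => aaabb => abb => a

aab->b; bb->; bbb->a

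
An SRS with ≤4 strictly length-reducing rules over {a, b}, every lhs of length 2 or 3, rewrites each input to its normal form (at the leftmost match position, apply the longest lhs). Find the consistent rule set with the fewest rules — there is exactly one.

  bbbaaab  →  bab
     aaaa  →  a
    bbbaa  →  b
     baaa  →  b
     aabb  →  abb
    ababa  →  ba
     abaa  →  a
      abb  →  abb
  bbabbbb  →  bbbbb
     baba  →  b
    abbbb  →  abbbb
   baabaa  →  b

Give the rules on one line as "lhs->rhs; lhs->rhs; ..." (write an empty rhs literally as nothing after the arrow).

  | bbbaaab => bbaab => bab
  | aaaa => aaa => aa => a
  | bbbaa => bba => b
  | baaa => bba => b

aa->a; aba->; baa->bb; bba->b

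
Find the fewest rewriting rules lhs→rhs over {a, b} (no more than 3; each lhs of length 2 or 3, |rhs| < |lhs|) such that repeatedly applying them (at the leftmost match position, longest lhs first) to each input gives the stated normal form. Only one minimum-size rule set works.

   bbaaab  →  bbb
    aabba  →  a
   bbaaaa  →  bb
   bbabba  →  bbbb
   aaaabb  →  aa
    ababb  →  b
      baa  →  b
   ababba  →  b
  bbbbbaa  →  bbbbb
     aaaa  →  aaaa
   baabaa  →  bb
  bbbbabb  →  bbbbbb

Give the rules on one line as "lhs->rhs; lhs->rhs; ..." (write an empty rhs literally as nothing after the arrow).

  | bbaaab => bbaab => bbab => bbb
  | aabba => aba => a
  | bbaaaa => bbaaa => bbaa => bba => bb
  | bbabba => bbbba => bbbb

ab->; ba->b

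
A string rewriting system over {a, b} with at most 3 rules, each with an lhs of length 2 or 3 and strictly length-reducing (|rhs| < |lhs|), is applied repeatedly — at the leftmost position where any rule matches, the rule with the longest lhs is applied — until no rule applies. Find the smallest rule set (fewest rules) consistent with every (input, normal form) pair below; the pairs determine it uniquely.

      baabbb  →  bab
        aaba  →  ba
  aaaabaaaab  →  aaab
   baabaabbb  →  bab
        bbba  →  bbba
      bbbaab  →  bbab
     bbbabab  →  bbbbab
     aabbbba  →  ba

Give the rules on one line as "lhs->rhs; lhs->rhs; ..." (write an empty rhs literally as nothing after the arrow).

  | baabbb => abbb => bab
  | aaba => aba => ba
  | aaaabaaaab => aaabaaaab => aabaaaab => abaaaab => baaaab => aaab
  | baabaabbb => abaabbb => baabbb => abbb => bab

aba->ba; abb->ba; baa->a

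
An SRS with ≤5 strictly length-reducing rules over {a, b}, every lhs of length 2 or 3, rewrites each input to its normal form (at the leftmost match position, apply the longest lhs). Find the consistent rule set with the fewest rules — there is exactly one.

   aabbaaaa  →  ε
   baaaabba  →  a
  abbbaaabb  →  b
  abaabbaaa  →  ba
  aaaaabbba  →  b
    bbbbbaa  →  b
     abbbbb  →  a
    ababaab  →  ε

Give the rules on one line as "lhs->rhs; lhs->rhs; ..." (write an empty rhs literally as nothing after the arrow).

aa->b; aba->a; bb->; bbb->

  | aabbaaaa => bbbaaaa => aaaa => baa => bb => ε
  | baaaabba => bbaabba => aabba => bbba => a
  | abbbaaabb => aaaabb => baabb => bbbb => b
  | abaabbaaa => aabbaaa => bbbaaa => aaa => ba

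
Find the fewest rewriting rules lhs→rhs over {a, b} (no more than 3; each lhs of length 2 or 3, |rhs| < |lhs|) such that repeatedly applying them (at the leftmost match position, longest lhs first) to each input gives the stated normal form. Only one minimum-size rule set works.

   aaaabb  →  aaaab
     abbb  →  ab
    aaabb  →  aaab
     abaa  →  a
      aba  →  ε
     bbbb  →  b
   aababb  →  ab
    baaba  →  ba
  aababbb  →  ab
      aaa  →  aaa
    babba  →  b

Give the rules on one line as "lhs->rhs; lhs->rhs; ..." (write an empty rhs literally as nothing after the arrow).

aba->; bb->b

  | aaaabb => aaaab
  | abbb => abb => ab
  | aaabb => aaab
  | abaa => a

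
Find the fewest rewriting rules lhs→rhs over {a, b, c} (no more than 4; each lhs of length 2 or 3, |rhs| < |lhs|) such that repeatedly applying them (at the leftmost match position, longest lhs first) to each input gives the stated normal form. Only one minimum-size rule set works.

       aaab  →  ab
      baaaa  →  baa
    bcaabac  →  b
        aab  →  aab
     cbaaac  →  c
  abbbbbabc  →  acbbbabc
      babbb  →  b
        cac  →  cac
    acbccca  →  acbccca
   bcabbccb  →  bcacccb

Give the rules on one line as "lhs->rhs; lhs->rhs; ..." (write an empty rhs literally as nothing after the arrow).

  | aaab => ab
  | baaaa => baa
  | bcaabac => bbac => b
  | aab

aaa->a; abb->ac; bac->; caa->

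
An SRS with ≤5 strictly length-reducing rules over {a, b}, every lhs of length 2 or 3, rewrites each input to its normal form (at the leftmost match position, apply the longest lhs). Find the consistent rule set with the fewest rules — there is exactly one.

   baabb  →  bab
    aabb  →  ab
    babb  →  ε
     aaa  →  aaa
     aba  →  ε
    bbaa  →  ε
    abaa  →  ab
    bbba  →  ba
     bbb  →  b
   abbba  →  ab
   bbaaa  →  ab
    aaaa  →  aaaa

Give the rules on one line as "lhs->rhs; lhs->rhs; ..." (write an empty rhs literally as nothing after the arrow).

  | baabb => bab
  | aabb => ab
  | babb => bb => ε
  | aaa

aba->bb; abb->b; bb->; bba->ab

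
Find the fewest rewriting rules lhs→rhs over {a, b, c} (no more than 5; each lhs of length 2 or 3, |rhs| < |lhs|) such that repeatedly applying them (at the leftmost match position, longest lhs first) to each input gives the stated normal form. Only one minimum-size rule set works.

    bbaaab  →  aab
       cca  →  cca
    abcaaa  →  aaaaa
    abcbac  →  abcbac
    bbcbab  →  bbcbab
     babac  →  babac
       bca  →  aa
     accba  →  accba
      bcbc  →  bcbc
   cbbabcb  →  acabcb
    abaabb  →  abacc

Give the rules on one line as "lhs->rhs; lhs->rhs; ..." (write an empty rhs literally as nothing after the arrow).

abb->cc; bba->; bca->aa; cbb->ac

  | bbaaab => aab
  | cca
  | abcaaa => aaaaa
  | abcbac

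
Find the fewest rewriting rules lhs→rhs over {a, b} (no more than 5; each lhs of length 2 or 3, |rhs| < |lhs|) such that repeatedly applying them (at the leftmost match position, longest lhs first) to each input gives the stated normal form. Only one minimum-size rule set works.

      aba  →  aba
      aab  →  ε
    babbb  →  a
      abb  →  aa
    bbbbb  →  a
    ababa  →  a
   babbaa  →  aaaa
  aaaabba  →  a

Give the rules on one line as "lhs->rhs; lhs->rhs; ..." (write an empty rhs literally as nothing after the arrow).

  | aba
  | aab => ε
  | babbb => abbb => a
  | abb => aa

aab->; bab->ab; bb->a; bbb->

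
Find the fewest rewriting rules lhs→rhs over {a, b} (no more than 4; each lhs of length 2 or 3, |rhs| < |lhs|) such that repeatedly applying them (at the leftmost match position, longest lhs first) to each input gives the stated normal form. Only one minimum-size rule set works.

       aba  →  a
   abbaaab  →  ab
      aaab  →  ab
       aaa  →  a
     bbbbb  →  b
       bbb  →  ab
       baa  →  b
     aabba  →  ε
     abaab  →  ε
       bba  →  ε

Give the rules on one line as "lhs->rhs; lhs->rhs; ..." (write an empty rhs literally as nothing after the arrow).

aa->; ba->; baa->b; bb->a

  | aba => a
  | abbaaab => aaaaab => aaab => ab
  | aaab => ab
  | aaa => a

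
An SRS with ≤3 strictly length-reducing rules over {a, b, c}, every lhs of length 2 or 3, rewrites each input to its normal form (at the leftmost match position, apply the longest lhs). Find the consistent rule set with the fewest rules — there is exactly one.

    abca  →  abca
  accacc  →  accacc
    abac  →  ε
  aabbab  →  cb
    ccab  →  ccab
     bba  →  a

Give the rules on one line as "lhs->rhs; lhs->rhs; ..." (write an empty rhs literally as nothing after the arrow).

  | abca
  | accacc
  | abac => aac => ε
  | aabbab => aabab => aaab => cb

aaa->c; aac->; ba->a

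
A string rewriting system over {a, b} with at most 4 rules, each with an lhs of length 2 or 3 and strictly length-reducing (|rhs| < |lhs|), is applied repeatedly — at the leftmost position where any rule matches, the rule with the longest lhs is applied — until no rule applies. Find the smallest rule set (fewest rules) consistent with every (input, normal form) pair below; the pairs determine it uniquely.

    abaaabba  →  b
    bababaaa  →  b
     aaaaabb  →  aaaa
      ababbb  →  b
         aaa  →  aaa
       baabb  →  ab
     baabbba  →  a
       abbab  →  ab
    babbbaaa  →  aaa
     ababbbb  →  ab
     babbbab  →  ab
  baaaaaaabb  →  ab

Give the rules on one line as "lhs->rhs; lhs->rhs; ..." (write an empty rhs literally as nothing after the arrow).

abb->; ba->b; bb->b; bbb->ab

  | abaaabba => abaabba => ababba => abbba => ba => b
  | bababaaa => bbabaaa => babaaa => bbaaa => baaa => baa => ba => b
  | aaaaabb => aaaa
  | ababbb => abbbb => bb => b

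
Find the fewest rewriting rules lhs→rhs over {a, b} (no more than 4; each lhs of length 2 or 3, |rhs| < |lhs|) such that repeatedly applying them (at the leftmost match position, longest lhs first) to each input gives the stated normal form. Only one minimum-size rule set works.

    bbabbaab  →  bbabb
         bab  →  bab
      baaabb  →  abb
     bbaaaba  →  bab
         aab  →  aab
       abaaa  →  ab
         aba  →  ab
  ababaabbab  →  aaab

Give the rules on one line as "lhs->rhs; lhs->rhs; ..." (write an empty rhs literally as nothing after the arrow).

  | bbabbaab => bbabb
  | bab
  | baaabb => abb
  | bbaaaba => baba => bab

aba->ab; baa->; bbb->a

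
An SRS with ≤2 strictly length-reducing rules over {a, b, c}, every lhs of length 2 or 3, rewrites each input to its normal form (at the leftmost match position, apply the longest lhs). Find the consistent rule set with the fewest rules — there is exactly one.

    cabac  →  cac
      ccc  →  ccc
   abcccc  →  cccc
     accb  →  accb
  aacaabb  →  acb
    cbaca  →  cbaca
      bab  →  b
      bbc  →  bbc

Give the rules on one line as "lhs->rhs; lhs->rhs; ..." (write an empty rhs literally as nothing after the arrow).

  | cabac => cac
  | ccc
  | abcccc => cccc
  | accb

aa->a; ab->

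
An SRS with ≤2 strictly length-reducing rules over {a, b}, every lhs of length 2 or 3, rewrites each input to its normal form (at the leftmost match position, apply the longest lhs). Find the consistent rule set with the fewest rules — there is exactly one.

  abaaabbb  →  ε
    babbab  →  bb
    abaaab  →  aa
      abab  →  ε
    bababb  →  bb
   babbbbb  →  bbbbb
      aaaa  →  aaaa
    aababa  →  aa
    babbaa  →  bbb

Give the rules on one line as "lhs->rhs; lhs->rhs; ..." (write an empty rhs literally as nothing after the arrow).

  | abaaabbb => aaabbb => aabb => ab => ε
  | babbab => bbab => bb
  | abaaab => aaab => aa
  | abab => ab => ε

ab->; baa->bb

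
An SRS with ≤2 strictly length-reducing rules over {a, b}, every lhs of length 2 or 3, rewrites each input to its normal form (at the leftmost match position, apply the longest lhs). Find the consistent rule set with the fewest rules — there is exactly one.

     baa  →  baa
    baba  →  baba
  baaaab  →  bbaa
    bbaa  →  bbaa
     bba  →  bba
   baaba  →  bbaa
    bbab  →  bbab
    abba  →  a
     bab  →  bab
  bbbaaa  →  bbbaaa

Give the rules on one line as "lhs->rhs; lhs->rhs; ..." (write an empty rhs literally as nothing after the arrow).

aab->ba; abb->

  | baa
  | baba
  | baaaab => baaba => bbaa
  | bbaa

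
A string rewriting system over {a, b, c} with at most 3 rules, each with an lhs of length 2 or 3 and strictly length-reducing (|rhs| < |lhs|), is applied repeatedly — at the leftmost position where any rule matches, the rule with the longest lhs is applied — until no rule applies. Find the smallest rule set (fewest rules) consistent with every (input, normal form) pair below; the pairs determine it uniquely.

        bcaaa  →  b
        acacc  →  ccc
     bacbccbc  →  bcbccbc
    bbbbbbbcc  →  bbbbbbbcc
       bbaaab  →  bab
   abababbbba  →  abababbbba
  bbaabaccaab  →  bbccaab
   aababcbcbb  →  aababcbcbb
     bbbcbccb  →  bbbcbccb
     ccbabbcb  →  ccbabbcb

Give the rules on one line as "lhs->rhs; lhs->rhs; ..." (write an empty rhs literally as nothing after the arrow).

ac->c; baa->; bca->bb

  | bcaaa => bbaa => b
  | acacc => cacc => ccc
  | bacbccbc => bcbccbc
  | bbbbbbbcc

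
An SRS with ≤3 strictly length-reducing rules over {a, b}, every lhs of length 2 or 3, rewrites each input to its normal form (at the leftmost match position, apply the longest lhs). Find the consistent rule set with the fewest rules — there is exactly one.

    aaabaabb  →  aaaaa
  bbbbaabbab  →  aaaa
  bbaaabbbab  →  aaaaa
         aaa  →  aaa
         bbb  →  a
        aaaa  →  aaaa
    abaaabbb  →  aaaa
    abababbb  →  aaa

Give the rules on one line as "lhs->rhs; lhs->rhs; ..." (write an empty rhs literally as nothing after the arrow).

  | aaabaabb => aaaaabb => aaaaab => aaaaa
  | bbbbaabbab => abbaabbab => abaabbab => aaabbab => aaabab => aaaab => aaaa
  | bbaaabbbab => aaaabbbab => aaaabbab => aaaabab => aaaaab => aaaaa
  | aaa

ab->a; bb->a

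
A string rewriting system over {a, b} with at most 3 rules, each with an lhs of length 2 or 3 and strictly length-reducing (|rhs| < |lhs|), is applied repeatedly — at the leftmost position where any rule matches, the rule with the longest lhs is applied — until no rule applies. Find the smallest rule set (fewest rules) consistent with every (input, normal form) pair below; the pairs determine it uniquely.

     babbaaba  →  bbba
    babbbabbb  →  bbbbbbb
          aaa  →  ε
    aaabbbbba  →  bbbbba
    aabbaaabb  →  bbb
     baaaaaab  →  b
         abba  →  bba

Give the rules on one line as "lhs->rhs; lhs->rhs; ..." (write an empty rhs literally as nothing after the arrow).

  | babbaaba => bbbaaba => bbba
  | babbbabbb => bbbbabbb => bbbbbbb
  | aaa => ε
  | aaabbbbba => bbbbba

aaa->; ab->b; baa->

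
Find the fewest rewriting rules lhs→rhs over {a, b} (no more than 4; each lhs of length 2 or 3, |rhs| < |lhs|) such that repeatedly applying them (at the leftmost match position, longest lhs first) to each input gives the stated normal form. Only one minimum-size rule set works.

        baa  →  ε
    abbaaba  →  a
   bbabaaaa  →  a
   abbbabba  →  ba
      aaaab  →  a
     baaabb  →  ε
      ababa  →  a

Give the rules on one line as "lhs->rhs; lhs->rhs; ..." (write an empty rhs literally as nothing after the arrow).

  | baa => ε
  | abbaaba => aaba => aba => aa => a
  | bbabaaaa => bbaaaaa => baaa => a
  | abbbabba => babba => ba

aa->a; ab->a; abb->; baa->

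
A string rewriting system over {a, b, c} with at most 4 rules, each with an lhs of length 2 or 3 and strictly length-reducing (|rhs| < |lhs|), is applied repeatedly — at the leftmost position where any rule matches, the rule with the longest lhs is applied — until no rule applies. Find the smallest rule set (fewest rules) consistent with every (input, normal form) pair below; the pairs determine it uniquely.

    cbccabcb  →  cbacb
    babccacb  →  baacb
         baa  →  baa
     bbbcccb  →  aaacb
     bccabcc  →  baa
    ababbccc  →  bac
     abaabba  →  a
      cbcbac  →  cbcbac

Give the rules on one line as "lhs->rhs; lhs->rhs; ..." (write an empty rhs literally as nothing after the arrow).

  | cbccabcb => cbaabcb => cbacb
  | babccacb => bccacb => baacb
  | baa
  | bbbcccb => aacccb => aaacb

ab->; bbb->aa; cc->a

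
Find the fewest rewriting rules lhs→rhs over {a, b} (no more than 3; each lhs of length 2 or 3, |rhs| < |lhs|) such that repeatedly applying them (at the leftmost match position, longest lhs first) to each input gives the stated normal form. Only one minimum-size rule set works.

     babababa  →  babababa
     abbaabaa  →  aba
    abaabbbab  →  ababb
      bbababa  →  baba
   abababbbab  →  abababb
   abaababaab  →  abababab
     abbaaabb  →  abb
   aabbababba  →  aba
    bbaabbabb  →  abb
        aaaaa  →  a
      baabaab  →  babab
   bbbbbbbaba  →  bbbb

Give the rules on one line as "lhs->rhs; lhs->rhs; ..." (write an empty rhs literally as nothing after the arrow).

  | babababa
  | abbaabaa => aabaa => abaa => aba
  | abaabbbab => ababbbab => ababb
  | bbababa => baba

aa->a; bba->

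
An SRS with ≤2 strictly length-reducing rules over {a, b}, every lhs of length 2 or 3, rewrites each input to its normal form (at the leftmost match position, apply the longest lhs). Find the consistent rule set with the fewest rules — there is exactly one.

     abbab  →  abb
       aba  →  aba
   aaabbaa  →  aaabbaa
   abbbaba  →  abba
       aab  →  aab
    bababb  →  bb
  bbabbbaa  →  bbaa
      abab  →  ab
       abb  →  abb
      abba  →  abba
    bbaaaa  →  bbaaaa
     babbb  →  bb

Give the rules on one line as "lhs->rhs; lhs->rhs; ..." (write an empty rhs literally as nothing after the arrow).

bab->b; bbb->bb

  | abbab => abb
  | aba
  | aaabbaa
  | abbbaba => abbaba => abba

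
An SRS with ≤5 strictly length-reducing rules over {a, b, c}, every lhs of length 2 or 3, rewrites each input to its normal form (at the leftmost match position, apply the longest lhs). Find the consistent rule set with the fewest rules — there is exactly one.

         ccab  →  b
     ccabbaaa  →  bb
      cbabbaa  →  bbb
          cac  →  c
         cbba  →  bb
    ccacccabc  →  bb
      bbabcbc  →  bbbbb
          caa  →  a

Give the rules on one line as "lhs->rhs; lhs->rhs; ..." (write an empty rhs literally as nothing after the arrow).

  | ccab => cb => b
  | ccabbaaa => cbbaaa => bbaaa => bbaa => bba => bb
  | cbabbaa => babbaa => bbbaa => bbba => bbb
  | cac => c

ba->b; ca->; cb->b; cbc->bb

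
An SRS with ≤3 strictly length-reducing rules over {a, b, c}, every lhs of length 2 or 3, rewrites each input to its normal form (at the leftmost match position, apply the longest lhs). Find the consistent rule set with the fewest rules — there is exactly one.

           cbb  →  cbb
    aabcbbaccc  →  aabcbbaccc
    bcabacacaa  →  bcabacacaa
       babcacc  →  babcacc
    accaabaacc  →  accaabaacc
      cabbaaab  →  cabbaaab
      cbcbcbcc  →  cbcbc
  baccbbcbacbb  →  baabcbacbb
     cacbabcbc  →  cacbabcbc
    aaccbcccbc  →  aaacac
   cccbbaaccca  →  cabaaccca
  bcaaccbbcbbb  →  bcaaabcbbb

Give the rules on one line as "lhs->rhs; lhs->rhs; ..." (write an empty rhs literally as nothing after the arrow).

bcc->; ccb->a

  | cbb
  | aabcbbaccc
  | bcabacacaa
  | babcacc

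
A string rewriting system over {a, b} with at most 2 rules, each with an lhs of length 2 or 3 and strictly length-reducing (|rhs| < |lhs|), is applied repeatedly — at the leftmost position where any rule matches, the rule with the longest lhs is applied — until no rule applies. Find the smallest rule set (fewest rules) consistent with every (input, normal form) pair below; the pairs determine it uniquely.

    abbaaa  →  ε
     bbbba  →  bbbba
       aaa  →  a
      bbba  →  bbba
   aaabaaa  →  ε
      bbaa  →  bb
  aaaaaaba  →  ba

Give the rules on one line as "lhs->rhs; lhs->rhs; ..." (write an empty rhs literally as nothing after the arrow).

aa->; ab->a

  | abbaaa => abaaa => aaaa => aa => ε
  | bbbba
  | aaa => a
  | bbba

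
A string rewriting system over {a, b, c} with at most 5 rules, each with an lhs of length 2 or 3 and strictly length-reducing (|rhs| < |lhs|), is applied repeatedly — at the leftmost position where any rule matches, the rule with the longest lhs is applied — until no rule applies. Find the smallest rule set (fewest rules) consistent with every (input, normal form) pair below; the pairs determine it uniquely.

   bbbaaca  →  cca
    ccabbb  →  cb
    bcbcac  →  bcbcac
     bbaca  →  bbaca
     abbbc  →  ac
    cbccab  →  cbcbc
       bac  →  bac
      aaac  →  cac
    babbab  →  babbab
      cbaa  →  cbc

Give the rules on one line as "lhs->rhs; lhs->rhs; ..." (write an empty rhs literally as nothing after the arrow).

  | bbbaaca => aaca => cca
  | ccabbb => cbcbb => cb
  | bcbcac
  | bbaca

aa->c; bbb->; cab->bc; cbb->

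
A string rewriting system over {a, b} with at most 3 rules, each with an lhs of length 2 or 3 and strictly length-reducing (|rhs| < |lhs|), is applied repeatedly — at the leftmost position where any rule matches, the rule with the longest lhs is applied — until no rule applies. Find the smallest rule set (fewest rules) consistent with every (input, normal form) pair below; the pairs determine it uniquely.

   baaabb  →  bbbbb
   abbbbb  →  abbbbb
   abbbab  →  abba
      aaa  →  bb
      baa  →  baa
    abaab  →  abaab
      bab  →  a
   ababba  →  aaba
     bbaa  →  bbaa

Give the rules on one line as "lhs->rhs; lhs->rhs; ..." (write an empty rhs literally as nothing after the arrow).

aaa->bb; bab->a

  | baaabb => bbbbb
  | abbbbb
  | abbbab => abba
  | aaa => bb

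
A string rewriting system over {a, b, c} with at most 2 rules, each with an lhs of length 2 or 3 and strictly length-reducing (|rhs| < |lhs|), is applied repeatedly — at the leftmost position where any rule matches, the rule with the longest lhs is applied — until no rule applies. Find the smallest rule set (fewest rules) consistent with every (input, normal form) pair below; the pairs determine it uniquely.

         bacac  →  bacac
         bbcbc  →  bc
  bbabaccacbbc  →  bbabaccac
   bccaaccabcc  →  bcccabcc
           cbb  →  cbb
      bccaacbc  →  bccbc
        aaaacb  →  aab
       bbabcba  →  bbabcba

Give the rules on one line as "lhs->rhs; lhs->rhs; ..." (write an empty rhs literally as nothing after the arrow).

  | bacac
  | bbcbc => bc
  | bbabaccacbbc => bbabaccac
  | bccaaccabcc => bcccabcc

aac->; bbc->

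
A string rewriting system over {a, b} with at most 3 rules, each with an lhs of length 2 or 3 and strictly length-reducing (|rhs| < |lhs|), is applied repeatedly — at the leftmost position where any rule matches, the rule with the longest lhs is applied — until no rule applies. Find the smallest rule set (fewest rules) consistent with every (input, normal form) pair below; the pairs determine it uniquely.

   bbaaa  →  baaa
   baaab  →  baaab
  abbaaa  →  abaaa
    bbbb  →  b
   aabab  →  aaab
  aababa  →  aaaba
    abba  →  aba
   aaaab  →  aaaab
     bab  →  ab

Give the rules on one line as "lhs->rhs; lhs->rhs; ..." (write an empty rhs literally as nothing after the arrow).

  | bbaaa => baaa
  | baaab
  | abbaaa => abaaa
  | bbbb => bbb => bb => b

bab->ab; bb->b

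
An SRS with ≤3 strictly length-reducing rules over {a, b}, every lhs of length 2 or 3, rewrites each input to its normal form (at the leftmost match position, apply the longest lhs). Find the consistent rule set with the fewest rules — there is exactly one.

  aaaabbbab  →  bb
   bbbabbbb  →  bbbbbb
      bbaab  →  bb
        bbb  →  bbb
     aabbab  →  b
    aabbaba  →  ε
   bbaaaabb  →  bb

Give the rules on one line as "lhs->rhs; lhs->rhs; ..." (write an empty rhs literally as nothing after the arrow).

  | aaaabbbab => aababbab => baabbab => bbab => bb
  | bbbabbbb => bbbbbb
  | bbaab => bb
  | bbb

aab->ba; ba->; baa->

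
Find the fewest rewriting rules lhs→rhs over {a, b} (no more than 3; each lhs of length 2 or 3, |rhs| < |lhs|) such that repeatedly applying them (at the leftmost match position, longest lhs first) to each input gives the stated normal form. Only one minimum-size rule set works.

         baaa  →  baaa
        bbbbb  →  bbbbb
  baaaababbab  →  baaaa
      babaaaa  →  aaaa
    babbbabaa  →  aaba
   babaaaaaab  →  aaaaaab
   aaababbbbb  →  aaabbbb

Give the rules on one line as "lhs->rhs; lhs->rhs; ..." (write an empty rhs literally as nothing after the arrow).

  | baaa
  | bbbbb
  | baaaababbab => baaaabab => baaaa
  | babaaaa => aaaa

bab->; bba->ab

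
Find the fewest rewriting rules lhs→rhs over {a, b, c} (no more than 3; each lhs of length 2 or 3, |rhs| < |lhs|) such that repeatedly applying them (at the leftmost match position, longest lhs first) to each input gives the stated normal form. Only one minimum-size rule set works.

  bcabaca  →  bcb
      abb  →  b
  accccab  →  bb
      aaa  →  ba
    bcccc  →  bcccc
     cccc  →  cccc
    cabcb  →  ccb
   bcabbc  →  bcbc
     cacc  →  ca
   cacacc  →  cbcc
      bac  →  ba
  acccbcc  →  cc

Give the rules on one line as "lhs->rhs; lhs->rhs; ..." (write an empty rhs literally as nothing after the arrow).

aa->b; ab->; ac->a

  | bcabaca => bcaca => bcaa => bcb
  | abb => b
  | accccab => acccab => accab => acab => aab => bb
  | aaa => ba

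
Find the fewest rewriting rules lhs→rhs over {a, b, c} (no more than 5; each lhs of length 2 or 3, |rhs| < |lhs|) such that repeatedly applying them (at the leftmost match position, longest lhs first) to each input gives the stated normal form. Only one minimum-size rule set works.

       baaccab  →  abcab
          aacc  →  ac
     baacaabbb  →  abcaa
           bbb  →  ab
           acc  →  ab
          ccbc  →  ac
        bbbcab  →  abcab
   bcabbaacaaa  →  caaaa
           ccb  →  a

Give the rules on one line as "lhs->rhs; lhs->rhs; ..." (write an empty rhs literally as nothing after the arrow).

  | baaccab => bbbcab => abcab
  | aacc => bbc => ac
  | baacaabbb => bbbaabbb => abaabbb => abcabb => abcaa
  | bbb => ab

aab->ca; aac->bb; bb->a; cc->b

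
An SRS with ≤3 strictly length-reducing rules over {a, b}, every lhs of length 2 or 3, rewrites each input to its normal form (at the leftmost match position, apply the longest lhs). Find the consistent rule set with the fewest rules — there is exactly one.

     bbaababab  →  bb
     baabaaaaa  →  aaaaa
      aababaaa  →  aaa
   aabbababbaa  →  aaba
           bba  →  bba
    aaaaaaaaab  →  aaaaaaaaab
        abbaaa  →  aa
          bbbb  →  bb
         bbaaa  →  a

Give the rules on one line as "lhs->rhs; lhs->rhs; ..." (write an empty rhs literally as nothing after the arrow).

baa->a; bab->bb; bbb->bb

  | bbaababab => bababab => bbabab => bbbab => bbab => bbb => bb
  | baabaaaaa => abaaaaa => aaaaa
  | aababaaa => aabbaaa => aabaa => aaa
  | aabbababbaa => aabbbabbaa => aabbabbaa => aabbbbaa => aabbbaa => aabbaa => aaba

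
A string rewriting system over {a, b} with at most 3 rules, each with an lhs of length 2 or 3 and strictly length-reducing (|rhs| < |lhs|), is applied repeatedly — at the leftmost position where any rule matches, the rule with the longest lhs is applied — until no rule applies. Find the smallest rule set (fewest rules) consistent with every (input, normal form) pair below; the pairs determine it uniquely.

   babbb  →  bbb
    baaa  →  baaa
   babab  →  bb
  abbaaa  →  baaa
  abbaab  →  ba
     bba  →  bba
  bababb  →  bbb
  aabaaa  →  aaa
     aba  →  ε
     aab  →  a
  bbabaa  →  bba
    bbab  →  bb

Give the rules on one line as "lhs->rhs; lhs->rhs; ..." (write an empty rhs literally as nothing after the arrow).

  | babbb => bbb
  | baaa
  | babab => bb
  | abbaaa => baaa

ab->; aba->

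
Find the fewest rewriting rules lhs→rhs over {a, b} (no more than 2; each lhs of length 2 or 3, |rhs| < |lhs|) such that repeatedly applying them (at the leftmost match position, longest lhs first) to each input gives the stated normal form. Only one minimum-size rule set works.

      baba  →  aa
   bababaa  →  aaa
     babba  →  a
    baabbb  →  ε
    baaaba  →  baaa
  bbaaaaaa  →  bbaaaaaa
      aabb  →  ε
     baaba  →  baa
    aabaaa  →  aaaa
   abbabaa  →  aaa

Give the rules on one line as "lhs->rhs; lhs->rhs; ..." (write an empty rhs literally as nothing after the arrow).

  | baba => aa
  | bababaa => aabaa => aaa
  | babba => aba => a
  | baabbb => babb => ab => ε

ab->; bab->a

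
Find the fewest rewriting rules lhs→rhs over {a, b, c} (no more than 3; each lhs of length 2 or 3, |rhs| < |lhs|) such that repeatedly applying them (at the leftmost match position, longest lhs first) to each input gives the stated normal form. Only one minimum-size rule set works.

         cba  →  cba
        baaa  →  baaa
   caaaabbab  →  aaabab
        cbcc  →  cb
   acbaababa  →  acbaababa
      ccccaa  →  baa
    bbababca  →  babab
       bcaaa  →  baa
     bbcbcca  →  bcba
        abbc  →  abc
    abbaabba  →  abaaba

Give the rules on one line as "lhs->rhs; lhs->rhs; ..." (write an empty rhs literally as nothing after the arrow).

bb->b; ca->; cc->b

  | cba
  | baaa
  | caaaabbab => aaabbab => aaabab
  | cbcc => cbb => cb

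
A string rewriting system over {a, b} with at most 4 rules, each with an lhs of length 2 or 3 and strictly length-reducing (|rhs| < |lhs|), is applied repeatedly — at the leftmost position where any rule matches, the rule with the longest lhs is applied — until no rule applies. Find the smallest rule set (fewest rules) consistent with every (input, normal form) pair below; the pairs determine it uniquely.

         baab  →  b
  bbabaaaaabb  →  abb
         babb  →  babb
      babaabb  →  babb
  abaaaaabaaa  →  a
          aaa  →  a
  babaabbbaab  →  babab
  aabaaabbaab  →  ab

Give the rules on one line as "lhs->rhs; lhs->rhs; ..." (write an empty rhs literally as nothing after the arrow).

  | baab => b
  | bbabaaaaabb => baaaaabb => aaabb => aabb => abb
  | babb
  | babaabb => babb

aa->a; baa->; bba->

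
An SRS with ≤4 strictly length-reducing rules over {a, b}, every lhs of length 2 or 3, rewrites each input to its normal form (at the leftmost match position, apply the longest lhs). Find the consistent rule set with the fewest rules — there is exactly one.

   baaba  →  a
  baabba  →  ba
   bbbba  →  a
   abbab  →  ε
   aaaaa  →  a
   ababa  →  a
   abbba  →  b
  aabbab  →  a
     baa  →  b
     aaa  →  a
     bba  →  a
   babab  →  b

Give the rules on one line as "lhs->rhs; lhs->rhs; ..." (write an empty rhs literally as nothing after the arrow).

aa->; ab->a; aba->b; bb->

  | baaba => bba => a
  | baabba => bbba => ba
  | bbbba => bba => a
  | abbab => abab => bb => ε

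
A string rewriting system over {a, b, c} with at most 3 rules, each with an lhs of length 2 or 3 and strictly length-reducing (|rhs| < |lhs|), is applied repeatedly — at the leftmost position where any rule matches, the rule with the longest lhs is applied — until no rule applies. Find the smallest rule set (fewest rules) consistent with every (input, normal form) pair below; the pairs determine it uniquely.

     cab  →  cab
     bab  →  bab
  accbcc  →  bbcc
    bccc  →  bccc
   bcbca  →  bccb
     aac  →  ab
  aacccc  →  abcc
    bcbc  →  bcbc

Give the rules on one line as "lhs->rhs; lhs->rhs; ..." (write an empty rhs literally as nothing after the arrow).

  | cab
  | bab
  | accbcc => bbcc
  | bccc

ac->b; acc->b; bca->cb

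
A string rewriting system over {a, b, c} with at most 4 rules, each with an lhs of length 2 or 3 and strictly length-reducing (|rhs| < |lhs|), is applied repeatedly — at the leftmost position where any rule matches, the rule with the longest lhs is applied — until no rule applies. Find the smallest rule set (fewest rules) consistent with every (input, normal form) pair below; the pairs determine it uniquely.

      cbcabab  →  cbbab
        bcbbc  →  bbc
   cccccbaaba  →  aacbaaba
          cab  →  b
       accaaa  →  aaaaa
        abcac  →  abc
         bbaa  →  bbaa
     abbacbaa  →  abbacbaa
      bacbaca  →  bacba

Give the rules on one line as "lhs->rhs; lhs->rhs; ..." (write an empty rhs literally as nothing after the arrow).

  | cbcabab => cbbab
  | bcbbc => bbc
  | cccccbaaba => acccbaaba => aacbaaba
  | cab => b

bcb->b; ca->; cc->a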